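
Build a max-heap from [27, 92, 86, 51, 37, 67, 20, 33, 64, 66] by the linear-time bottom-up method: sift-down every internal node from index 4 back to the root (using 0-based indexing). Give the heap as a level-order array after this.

sift down from index 4:
  37 vs only child 66 at index 9, swap → [27, 92, 86, 51, 66, 67, 20, 33, 64, 37]
sift down from index 3:
  51 vs larger child 64 at index 8, swap → [27, 92, 86, 64, 66, 67, 20, 33, 51, 37]
sift down from index 2: already satisfies heap property
sift down from index 1: already satisfies heap property
sift down from index 0:
  27 vs larger child 92 at index 1, swap → [92, 27, 86, 64, 66, 67, 20, 33, 51, 37]
  27 vs larger child 66 at index 4, swap → [92, 66, 86, 64, 27, 67, 20, 33, 51, 37]
  27 vs only child 37 at index 9, swap → [92, 66, 86, 64, 37, 67, 20, 33, 51, 27]

[92, 66, 86, 64, 37, 67, 20, 33, 51, 27]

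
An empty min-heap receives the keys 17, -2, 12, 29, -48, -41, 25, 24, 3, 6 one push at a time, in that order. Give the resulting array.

Insert 17:
  append 17 at index 0 → [17] (no swap needed)
Insert -2:
  append -2 at index 1 → [17, -2]
  -2 < parent 17 at index 0, swap → [-2, 17]
Insert 12:
  append 12 at index 2 → [-2, 17, 12] (no swap needed)
Insert 29:
  append 29 at index 3 → [-2, 17, 12, 29] (no swap needed)
Insert -48:
  append -48 at index 4 → [-2, 17, 12, 29, -48]
  -48 < parent 17 at index 1, swap → [-2, -48, 12, 29, 17]
  -48 < parent -2 at index 0, swap → [-48, -2, 12, 29, 17]
Insert -41:
  append -41 at index 5 → [-48, -2, 12, 29, 17, -41]
  -41 < parent 12 at index 2, swap → [-48, -2, -41, 29, 17, 12]
Insert 25:
  append 25 at index 6 → [-48, -2, -41, 29, 17, 12, 25] (no swap needed)
Insert 24:
  append 24 at index 7 → [-48, -2, -41, 29, 17, 12, 25, 24]
  24 < parent 29 at index 3, swap → [-48, -2, -41, 24, 17, 12, 25, 29]
Insert 3:
  append 3 at index 8 → [-48, -2, -41, 24, 17, 12, 25, 29, 3]
  3 < parent 24 at index 3, swap → [-48, -2, -41, 3, 17, 12, 25, 29, 24]
Insert 6:
  append 6 at index 9 → [-48, -2, -41, 3, 17, 12, 25, 29, 24, 6]
  6 < parent 17 at index 4, swap → [-48, -2, -41, 3, 6, 12, 25, 29, 24, 17]

[-48, -2, -41, 3, 6, 12, 25, 29, 24, 17]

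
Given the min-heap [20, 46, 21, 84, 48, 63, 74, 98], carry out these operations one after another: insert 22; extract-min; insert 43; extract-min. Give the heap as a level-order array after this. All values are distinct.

insert 22:
  append 22 at index 8 → [20, 46, 21, 84, 48, 63, 74, 98, 22]
  22 < parent 84 at index 3, swap → [20, 46, 21, 22, 48, 63, 74, 98, 84]
  22 < parent 46 at index 1, swap → [20, 22, 21, 46, 48, 63, 74, 98, 84]
extract-min → returns 20:
  remove root 20; move last element 84 to root → [84, 22, 21, 46, 48, 63, 74, 98]
  84 vs smaller child 21 at index 2, swap → [21, 22, 84, 46, 48, 63, 74, 98]
  84 vs smaller child 63 at index 5, swap → [21, 22, 63, 46, 48, 84, 74, 98]
insert 43:
  append 43 at index 8 → [21, 22, 63, 46, 48, 84, 74, 98, 43]
  43 < parent 46 at index 3, swap → [21, 22, 63, 43, 48, 84, 74, 98, 46]
extract-min → returns 21:
  remove root 21; move last element 46 to root → [46, 22, 63, 43, 48, 84, 74, 98]
  46 vs smaller child 22 at index 1, swap → [22, 46, 63, 43, 48, 84, 74, 98]
  46 vs smaller child 43 at index 3, swap → [22, 43, 63, 46, 48, 84, 74, 98]

[22, 43, 63, 46, 48, 84, 74, 98]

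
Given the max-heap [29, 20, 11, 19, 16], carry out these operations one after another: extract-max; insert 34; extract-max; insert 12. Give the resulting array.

[20, 19, 11, 16, 12]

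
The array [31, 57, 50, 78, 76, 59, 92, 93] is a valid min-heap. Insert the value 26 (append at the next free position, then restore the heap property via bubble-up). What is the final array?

append 26 at index 8 → [31, 57, 50, 78, 76, 59, 92, 93, 26]
26 < parent 78 at index 3, swap → [31, 57, 50, 26, 76, 59, 92, 93, 78]
26 < parent 57 at index 1, swap → [31, 26, 50, 57, 76, 59, 92, 93, 78]
26 < parent 31 at index 0, swap → [26, 31, 50, 57, 76, 59, 92, 93, 78]

[26, 31, 50, 57, 76, 59, 92, 93, 78]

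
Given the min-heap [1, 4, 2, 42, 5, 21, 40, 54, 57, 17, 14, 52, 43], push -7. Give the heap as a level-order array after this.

append -7 at index 13 → [1, 4, 2, 42, 5, 21, 40, 54, 57, 17, 14, 52, 43, -7]
-7 < parent 40 at index 6, swap → [1, 4, 2, 42, 5, 21, -7, 54, 57, 17, 14, 52, 43, 40]
-7 < parent 2 at index 2, swap → [1, 4, -7, 42, 5, 21, 2, 54, 57, 17, 14, 52, 43, 40]
-7 < parent 1 at index 0, swap → [-7, 4, 1, 42, 5, 21, 2, 54, 57, 17, 14, 52, 43, 40]

[-7, 4, 1, 42, 5, 21, 2, 54, 57, 17, 14, 52, 43, 40]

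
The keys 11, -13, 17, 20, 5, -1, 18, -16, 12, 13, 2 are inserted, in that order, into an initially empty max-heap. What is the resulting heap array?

[20, 17, 18, 12, 13, -1, 11, -16, -13, 5, 2]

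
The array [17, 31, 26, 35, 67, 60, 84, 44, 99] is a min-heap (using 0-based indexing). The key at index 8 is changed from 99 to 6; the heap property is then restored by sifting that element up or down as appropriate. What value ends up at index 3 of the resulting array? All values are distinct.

31

set index 8 from 99 to 6 → [17, 31, 26, 35, 67, 60, 84, 44, 6]
6 < parent 35 at index 3, swap → [17, 31, 26, 6, 67, 60, 84, 44, 35]
6 < parent 31 at index 1, swap → [17, 6, 26, 31, 67, 60, 84, 44, 35]
6 < parent 17 at index 0, swap → [6, 17, 26, 31, 67, 60, 84, 44, 35]
resulting array: [6, 17, 26, 31, 67, 60, 84, 44, 35]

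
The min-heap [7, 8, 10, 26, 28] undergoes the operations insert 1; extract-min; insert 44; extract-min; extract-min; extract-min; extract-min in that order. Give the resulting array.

insert 1:
  append 1 at index 5 → [7, 8, 10, 26, 28, 1]
  1 < parent 10 at index 2, swap → [7, 8, 1, 26, 28, 10]
  1 < parent 7 at index 0, swap → [1, 8, 7, 26, 28, 10]
extract-min → returns 1:
  remove root 1; move last element 10 to root → [10, 8, 7, 26, 28]
  10 vs smaller child 7 at index 2, swap → [7, 8, 10, 26, 28]
insert 44:
  append 44 at index 5 → [7, 8, 10, 26, 28, 44] (no swap needed)
extract-min → returns 7:
  remove root 7; move last element 44 to root → [44, 8, 10, 26, 28]
  44 vs smaller child 8 at index 1, swap → [8, 44, 10, 26, 28]
  44 vs smaller child 26 at index 3, swap → [8, 26, 10, 44, 28]
extract-min → returns 8:
  remove root 8; move last element 28 to root → [28, 26, 10, 44]
  28 vs smaller child 10 at index 2, swap → [10, 26, 28, 44]
extract-min → returns 10:
  remove root 10; move last element 44 to root → [44, 26, 28]
  44 vs smaller child 26 at index 1, swap → [26, 44, 28]
extract-min → returns 26:
  remove root 26; move last element 28 to root → [28, 44] (no swap needed)

[28, 44]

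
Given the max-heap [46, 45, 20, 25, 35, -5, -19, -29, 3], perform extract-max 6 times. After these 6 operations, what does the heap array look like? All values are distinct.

[-5, -19, -29]

extract-max #1 returns 46:
  remove root 46; move last element 3 to root → [3, 45, 20, 25, 35, -5, -19, -29]
  3 vs larger child 45 at index 1, swap → [45, 3, 20, 25, 35, -5, -19, -29]
  3 vs larger child 35 at index 4, swap → [45, 35, 20, 25, 3, -5, -19, -29]
extract-max #2 returns 45:
  remove root 45; move last element -29 to root → [-29, 35, 20, 25, 3, -5, -19]
  -29 vs larger child 35 at index 1, swap → [35, -29, 20, 25, 3, -5, -19]
  -29 vs larger child 25 at index 3, swap → [35, 25, 20, -29, 3, -5, -19]
extract-max #3 returns 35:
  remove root 35; move last element -19 to root → [-19, 25, 20, -29, 3, -5]
  -19 vs larger child 25 at index 1, swap → [25, -19, 20, -29, 3, -5]
  -19 vs larger child 3 at index 4, swap → [25, 3, 20, -29, -19, -5]
extract-max #4 returns 25:
  remove root 25; move last element -5 to root → [-5, 3, 20, -29, -19]
  -5 vs larger child 20 at index 2, swap → [20, 3, -5, -29, -19]
extract-max #5 returns 20:
  remove root 20; move last element -19 to root → [-19, 3, -5, -29]
  -19 vs larger child 3 at index 1, swap → [3, -19, -5, -29]
extract-max #6 returns 3:
  remove root 3; move last element -29 to root → [-29, -19, -5]
  -29 vs larger child -5 at index 2, swap → [-5, -19, -29]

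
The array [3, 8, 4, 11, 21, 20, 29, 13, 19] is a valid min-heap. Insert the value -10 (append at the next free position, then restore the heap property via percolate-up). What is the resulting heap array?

[-10, 3, 4, 11, 8, 20, 29, 13, 19, 21]

append -10 at index 9 → [3, 8, 4, 11, 21, 20, 29, 13, 19, -10]
-10 < parent 21 at index 4, swap → [3, 8, 4, 11, -10, 20, 29, 13, 19, 21]
-10 < parent 8 at index 1, swap → [3, -10, 4, 11, 8, 20, 29, 13, 19, 21]
-10 < parent 3 at index 0, swap → [-10, 3, 4, 11, 8, 20, 29, 13, 19, 21]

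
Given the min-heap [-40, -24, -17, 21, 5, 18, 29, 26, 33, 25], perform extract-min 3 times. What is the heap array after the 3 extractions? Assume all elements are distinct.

extract-min #1 returns -40:
  remove root -40; move last element 25 to root → [25, -24, -17, 21, 5, 18, 29, 26, 33]
  25 vs smaller child -24 at index 1, swap → [-24, 25, -17, 21, 5, 18, 29, 26, 33]
  25 vs smaller child 5 at index 4, swap → [-24, 5, -17, 21, 25, 18, 29, 26, 33]
extract-min #2 returns -24:
  remove root -24; move last element 33 to root → [33, 5, -17, 21, 25, 18, 29, 26]
  33 vs smaller child -17 at index 2, swap → [-17, 5, 33, 21, 25, 18, 29, 26]
  33 vs smaller child 18 at index 5, swap → [-17, 5, 18, 21, 25, 33, 29, 26]
extract-min #3 returns -17:
  remove root -17; move last element 26 to root → [26, 5, 18, 21, 25, 33, 29]
  26 vs smaller child 5 at index 1, swap → [5, 26, 18, 21, 25, 33, 29]
  26 vs smaller child 21 at index 3, swap → [5, 21, 18, 26, 25, 33, 29]

[5, 21, 18, 26, 25, 33, 29]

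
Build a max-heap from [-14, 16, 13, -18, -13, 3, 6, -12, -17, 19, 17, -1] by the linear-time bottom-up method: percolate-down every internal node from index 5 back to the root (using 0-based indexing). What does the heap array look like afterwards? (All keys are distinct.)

sift down from index 5: already satisfies heap property
sift down from index 4:
  -13 vs larger child 19 at index 9, swap → [-14, 16, 13, -18, 19, 3, 6, -12, -17, -13, 17, -1]
sift down from index 3:
  -18 vs larger child -12 at index 7, swap → [-14, 16, 13, -12, 19, 3, 6, -18, -17, -13, 17, -1]
sift down from index 2: already satisfies heap property
sift down from index 1:
  16 vs larger child 19 at index 4, swap → [-14, 19, 13, -12, 16, 3, 6, -18, -17, -13, 17, -1]
  16 vs larger child 17 at index 10, swap → [-14, 19, 13, -12, 17, 3, 6, -18, -17, -13, 16, -1]
sift down from index 0:
  -14 vs larger child 19 at index 1, swap → [19, -14, 13, -12, 17, 3, 6, -18, -17, -13, 16, -1]
  -14 vs larger child 17 at index 4, swap → [19, 17, 13, -12, -14, 3, 6, -18, -17, -13, 16, -1]
  -14 vs larger child 16 at index 10, swap → [19, 17, 13, -12, 16, 3, 6, -18, -17, -13, -14, -1]

[19, 17, 13, -12, 16, 3, 6, -18, -17, -13, -14, -1]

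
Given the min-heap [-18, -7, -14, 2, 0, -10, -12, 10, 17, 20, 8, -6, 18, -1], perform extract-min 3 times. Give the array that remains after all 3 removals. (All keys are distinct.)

[-10, -7, -6, 2, 0, 18, -1, 10, 17, 20, 8]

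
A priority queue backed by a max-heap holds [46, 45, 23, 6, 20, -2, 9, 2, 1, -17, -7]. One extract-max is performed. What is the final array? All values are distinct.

[45, 20, 23, 6, -7, -2, 9, 2, 1, -17]

remove root 46; move last element -7 to root → [-7, 45, 23, 6, 20, -2, 9, 2, 1, -17]
-7 vs larger child 45 at index 1, swap → [45, -7, 23, 6, 20, -2, 9, 2, 1, -17]
-7 vs larger child 20 at index 4, swap → [45, 20, 23, 6, -7, -2, 9, 2, 1, -17]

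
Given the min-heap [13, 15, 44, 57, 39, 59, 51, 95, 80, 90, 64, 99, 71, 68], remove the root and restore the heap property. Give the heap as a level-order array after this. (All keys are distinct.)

remove root 13; move last element 68 to root → [68, 15, 44, 57, 39, 59, 51, 95, 80, 90, 64, 99, 71]
68 vs smaller child 15 at index 1, swap → [15, 68, 44, 57, 39, 59, 51, 95, 80, 90, 64, 99, 71]
68 vs smaller child 39 at index 4, swap → [15, 39, 44, 57, 68, 59, 51, 95, 80, 90, 64, 99, 71]
68 vs smaller child 64 at index 10, swap → [15, 39, 44, 57, 64, 59, 51, 95, 80, 90, 68, 99, 71]

[15, 39, 44, 57, 64, 59, 51, 95, 80, 90, 68, 99, 71]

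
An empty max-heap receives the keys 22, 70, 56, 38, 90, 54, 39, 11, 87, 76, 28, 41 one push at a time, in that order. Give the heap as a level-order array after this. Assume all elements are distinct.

Insert 22:
  append 22 at index 0 → [22] (no swap needed)
Insert 70:
  append 70 at index 1 → [22, 70]
  70 > parent 22 at index 0, swap → [70, 22]
Insert 56:
  append 56 at index 2 → [70, 22, 56] (no swap needed)
Insert 38:
  append 38 at index 3 → [70, 22, 56, 38]
  38 > parent 22 at index 1, swap → [70, 38, 56, 22]
Insert 90:
  append 90 at index 4 → [70, 38, 56, 22, 90]
  90 > parent 38 at index 1, swap → [70, 90, 56, 22, 38]
  90 > parent 70 at index 0, swap → [90, 70, 56, 22, 38]
Insert 54:
  append 54 at index 5 → [90, 70, 56, 22, 38, 54] (no swap needed)
Insert 39:
  append 39 at index 6 → [90, 70, 56, 22, 38, 54, 39] (no swap needed)
Insert 11:
  append 11 at index 7 → [90, 70, 56, 22, 38, 54, 39, 11] (no swap needed)
Insert 87:
  append 87 at index 8 → [90, 70, 56, 22, 38, 54, 39, 11, 87]
  87 > parent 22 at index 3, swap → [90, 70, 56, 87, 38, 54, 39, 11, 22]
  87 > parent 70 at index 1, swap → [90, 87, 56, 70, 38, 54, 39, 11, 22]
Insert 76:
  append 76 at index 9 → [90, 87, 56, 70, 38, 54, 39, 11, 22, 76]
  76 > parent 38 at index 4, swap → [90, 87, 56, 70, 76, 54, 39, 11, 22, 38]
Insert 28:
  append 28 at index 10 → [90, 87, 56, 70, 76, 54, 39, 11, 22, 38, 28] (no swap needed)
Insert 41:
  append 41 at index 11 → [90, 87, 56, 70, 76, 54, 39, 11, 22, 38, 28, 41] (no swap needed)

[90, 87, 56, 70, 76, 54, 39, 11, 22, 38, 28, 41]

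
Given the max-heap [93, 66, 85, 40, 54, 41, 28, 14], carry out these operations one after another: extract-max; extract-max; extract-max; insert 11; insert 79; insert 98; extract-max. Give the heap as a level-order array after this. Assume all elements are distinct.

extract-max → returns 93:
  remove root 93; move last element 14 to root → [14, 66, 85, 40, 54, 41, 28]
  14 vs larger child 85 at index 2, swap → [85, 66, 14, 40, 54, 41, 28]
  14 vs larger child 41 at index 5, swap → [85, 66, 41, 40, 54, 14, 28]
extract-max → returns 85:
  remove root 85; move last element 28 to root → [28, 66, 41, 40, 54, 14]
  28 vs larger child 66 at index 1, swap → [66, 28, 41, 40, 54, 14]
  28 vs larger child 54 at index 4, swap → [66, 54, 41, 40, 28, 14]
extract-max → returns 66:
  remove root 66; move last element 14 to root → [14, 54, 41, 40, 28]
  14 vs larger child 54 at index 1, swap → [54, 14, 41, 40, 28]
  14 vs larger child 40 at index 3, swap → [54, 40, 41, 14, 28]
insert 11:
  append 11 at index 5 → [54, 40, 41, 14, 28, 11] (no swap needed)
insert 79:
  append 79 at index 6 → [54, 40, 41, 14, 28, 11, 79]
  79 > parent 41 at index 2, swap → [54, 40, 79, 14, 28, 11, 41]
  79 > parent 54 at index 0, swap → [79, 40, 54, 14, 28, 11, 41]
insert 98:
  append 98 at index 7 → [79, 40, 54, 14, 28, 11, 41, 98]
  98 > parent 14 at index 3, swap → [79, 40, 54, 98, 28, 11, 41, 14]
  98 > parent 40 at index 1, swap → [79, 98, 54, 40, 28, 11, 41, 14]
  98 > parent 79 at index 0, swap → [98, 79, 54, 40, 28, 11, 41, 14]
extract-max → returns 98:
  remove root 98; move last element 14 to root → [14, 79, 54, 40, 28, 11, 41]
  14 vs larger child 79 at index 1, swap → [79, 14, 54, 40, 28, 11, 41]
  14 vs larger child 40 at index 3, swap → [79, 40, 54, 14, 28, 11, 41]

[79, 40, 54, 14, 28, 11, 41]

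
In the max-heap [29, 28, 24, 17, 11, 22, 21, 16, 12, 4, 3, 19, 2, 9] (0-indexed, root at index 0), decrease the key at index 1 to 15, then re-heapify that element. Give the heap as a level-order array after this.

[29, 17, 24, 16, 11, 22, 21, 15, 12, 4, 3, 19, 2, 9]

set index 1 from 28 to 15 → [29, 15, 24, 17, 11, 22, 21, 16, 12, 4, 3, 19, 2, 9]
15 vs larger child 17 at index 3, swap → [29, 17, 24, 15, 11, 22, 21, 16, 12, 4, 3, 19, 2, 9]
15 vs larger child 16 at index 7, swap → [29, 17, 24, 16, 11, 22, 21, 15, 12, 4, 3, 19, 2, 9]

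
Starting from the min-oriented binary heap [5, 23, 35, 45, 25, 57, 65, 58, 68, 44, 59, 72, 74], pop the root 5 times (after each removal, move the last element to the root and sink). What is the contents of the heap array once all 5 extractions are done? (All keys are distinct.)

extract-min #1 returns 5:
  remove root 5; move last element 74 to root → [74, 23, 35, 45, 25, 57, 65, 58, 68, 44, 59, 72]
  74 vs smaller child 23 at index 1, swap → [23, 74, 35, 45, 25, 57, 65, 58, 68, 44, 59, 72]
  74 vs smaller child 25 at index 4, swap → [23, 25, 35, 45, 74, 57, 65, 58, 68, 44, 59, 72]
  74 vs smaller child 44 at index 9, swap → [23, 25, 35, 45, 44, 57, 65, 58, 68, 74, 59, 72]
extract-min #2 returns 23:
  remove root 23; move last element 72 to root → [72, 25, 35, 45, 44, 57, 65, 58, 68, 74, 59]
  72 vs smaller child 25 at index 1, swap → [25, 72, 35, 45, 44, 57, 65, 58, 68, 74, 59]
  72 vs smaller child 44 at index 4, swap → [25, 44, 35, 45, 72, 57, 65, 58, 68, 74, 59]
  72 vs smaller child 59 at index 10, swap → [25, 44, 35, 45, 59, 57, 65, 58, 68, 74, 72]
extract-min #3 returns 25:
  remove root 25; move last element 72 to root → [72, 44, 35, 45, 59, 57, 65, 58, 68, 74]
  72 vs smaller child 35 at index 2, swap → [35, 44, 72, 45, 59, 57, 65, 58, 68, 74]
  72 vs smaller child 57 at index 5, swap → [35, 44, 57, 45, 59, 72, 65, 58, 68, 74]
extract-min #4 returns 35:
  remove root 35; move last element 74 to root → [74, 44, 57, 45, 59, 72, 65, 58, 68]
  74 vs smaller child 44 at index 1, swap → [44, 74, 57, 45, 59, 72, 65, 58, 68]
  74 vs smaller child 45 at index 3, swap → [44, 45, 57, 74, 59, 72, 65, 58, 68]
  74 vs smaller child 58 at index 7, swap → [44, 45, 57, 58, 59, 72, 65, 74, 68]
extract-min #5 returns 44:
  remove root 44; move last element 68 to root → [68, 45, 57, 58, 59, 72, 65, 74]
  68 vs smaller child 45 at index 1, swap → [45, 68, 57, 58, 59, 72, 65, 74]
  68 vs smaller child 58 at index 3, swap → [45, 58, 57, 68, 59, 72, 65, 74]

[45, 58, 57, 68, 59, 72, 65, 74]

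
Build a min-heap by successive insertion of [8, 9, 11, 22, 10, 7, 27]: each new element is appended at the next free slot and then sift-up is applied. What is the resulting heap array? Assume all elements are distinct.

[7, 9, 8, 22, 10, 11, 27]

Insert 8:
  append 8 at index 0 → [8] (no swap needed)
Insert 9:
  append 9 at index 1 → [8, 9] (no swap needed)
Insert 11:
  append 11 at index 2 → [8, 9, 11] (no swap needed)
Insert 22:
  append 22 at index 3 → [8, 9, 11, 22] (no swap needed)
Insert 10:
  append 10 at index 4 → [8, 9, 11, 22, 10] (no swap needed)
Insert 7:
  append 7 at index 5 → [8, 9, 11, 22, 10, 7]
  7 < parent 11 at index 2, swap → [8, 9, 7, 22, 10, 11]
  7 < parent 8 at index 0, swap → [7, 9, 8, 22, 10, 11]
Insert 27:
  append 27 at index 6 → [7, 9, 8, 22, 10, 11, 27] (no swap needed)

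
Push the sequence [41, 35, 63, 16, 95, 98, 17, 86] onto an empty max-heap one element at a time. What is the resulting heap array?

[98, 86, 95, 63, 35, 41, 17, 16]

Insert 41:
  append 41 at index 0 → [41] (no swap needed)
Insert 35:
  append 35 at index 1 → [41, 35] (no swap needed)
Insert 63:
  append 63 at index 2 → [41, 35, 63]
  63 > parent 41 at index 0, swap → [63, 35, 41]
Insert 16:
  append 16 at index 3 → [63, 35, 41, 16] (no swap needed)
Insert 95:
  append 95 at index 4 → [63, 35, 41, 16, 95]
  95 > parent 35 at index 1, swap → [63, 95, 41, 16, 35]
  95 > parent 63 at index 0, swap → [95, 63, 41, 16, 35]
Insert 98:
  append 98 at index 5 → [95, 63, 41, 16, 35, 98]
  98 > parent 41 at index 2, swap → [95, 63, 98, 16, 35, 41]
  98 > parent 95 at index 0, swap → [98, 63, 95, 16, 35, 41]
Insert 17:
  append 17 at index 6 → [98, 63, 95, 16, 35, 41, 17] (no swap needed)
Insert 86:
  append 86 at index 7 → [98, 63, 95, 16, 35, 41, 17, 86]
  86 > parent 16 at index 3, swap → [98, 63, 95, 86, 35, 41, 17, 16]
  86 > parent 63 at index 1, swap → [98, 86, 95, 63, 35, 41, 17, 16]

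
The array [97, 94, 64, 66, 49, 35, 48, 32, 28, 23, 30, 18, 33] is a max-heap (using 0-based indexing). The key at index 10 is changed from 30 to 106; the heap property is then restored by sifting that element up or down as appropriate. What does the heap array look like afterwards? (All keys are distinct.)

set index 10 from 30 to 106 → [97, 94, 64, 66, 49, 35, 48, 32, 28, 23, 106, 18, 33]
106 > parent 49 at index 4, swap → [97, 94, 64, 66, 106, 35, 48, 32, 28, 23, 49, 18, 33]
106 > parent 94 at index 1, swap → [97, 106, 64, 66, 94, 35, 48, 32, 28, 23, 49, 18, 33]
106 > parent 97 at index 0, swap → [106, 97, 64, 66, 94, 35, 48, 32, 28, 23, 49, 18, 33]

[106, 97, 64, 66, 94, 35, 48, 32, 28, 23, 49, 18, 33]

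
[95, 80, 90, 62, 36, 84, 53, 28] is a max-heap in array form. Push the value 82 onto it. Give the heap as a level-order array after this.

[95, 82, 90, 80, 36, 84, 53, 28, 62]

append 82 at index 8 → [95, 80, 90, 62, 36, 84, 53, 28, 82]
82 > parent 62 at index 3, swap → [95, 80, 90, 82, 36, 84, 53, 28, 62]
82 > parent 80 at index 1, swap → [95, 82, 90, 80, 36, 84, 53, 28, 62]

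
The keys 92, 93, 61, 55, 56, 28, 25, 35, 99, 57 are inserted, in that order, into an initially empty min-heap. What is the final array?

[25, 35, 28, 56, 57, 92, 55, 93, 99, 61]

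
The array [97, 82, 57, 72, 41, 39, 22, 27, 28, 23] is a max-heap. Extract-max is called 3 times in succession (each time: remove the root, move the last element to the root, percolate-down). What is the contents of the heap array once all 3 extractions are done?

[57, 41, 39, 28, 23, 27, 22]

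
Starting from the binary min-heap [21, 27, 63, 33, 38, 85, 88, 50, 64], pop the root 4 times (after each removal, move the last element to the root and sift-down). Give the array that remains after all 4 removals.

[50, 64, 63, 88, 85]

extract-min #1 returns 21:
  remove root 21; move last element 64 to root → [64, 27, 63, 33, 38, 85, 88, 50]
  64 vs smaller child 27 at index 1, swap → [27, 64, 63, 33, 38, 85, 88, 50]
  64 vs smaller child 33 at index 3, swap → [27, 33, 63, 64, 38, 85, 88, 50]
  64 vs only child 50 at index 7, swap → [27, 33, 63, 50, 38, 85, 88, 64]
extract-min #2 returns 27:
  remove root 27; move last element 64 to root → [64, 33, 63, 50, 38, 85, 88]
  64 vs smaller child 33 at index 1, swap → [33, 64, 63, 50, 38, 85, 88]
  64 vs smaller child 38 at index 4, swap → [33, 38, 63, 50, 64, 85, 88]
extract-min #3 returns 33:
  remove root 33; move last element 88 to root → [88, 38, 63, 50, 64, 85]
  88 vs smaller child 38 at index 1, swap → [38, 88, 63, 50, 64, 85]
  88 vs smaller child 50 at index 3, swap → [38, 50, 63, 88, 64, 85]
extract-min #4 returns 38:
  remove root 38; move last element 85 to root → [85, 50, 63, 88, 64]
  85 vs smaller child 50 at index 1, swap → [50, 85, 63, 88, 64]
  85 vs smaller child 64 at index 4, swap → [50, 64, 63, 88, 85]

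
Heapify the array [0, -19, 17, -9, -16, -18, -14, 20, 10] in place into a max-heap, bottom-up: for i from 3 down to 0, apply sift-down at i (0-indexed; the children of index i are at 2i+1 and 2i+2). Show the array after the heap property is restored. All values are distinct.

[20, 10, 17, 0, -16, -18, -14, -9, -19]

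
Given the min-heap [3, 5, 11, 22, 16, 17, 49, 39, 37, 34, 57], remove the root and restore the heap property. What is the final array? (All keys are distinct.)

remove root 3; move last element 57 to root → [57, 5, 11, 22, 16, 17, 49, 39, 37, 34]
57 vs smaller child 5 at index 1, swap → [5, 57, 11, 22, 16, 17, 49, 39, 37, 34]
57 vs smaller child 16 at index 4, swap → [5, 16, 11, 22, 57, 17, 49, 39, 37, 34]
57 vs only child 34 at index 9, swap → [5, 16, 11, 22, 34, 17, 49, 39, 37, 57]

[5, 16, 11, 22, 34, 17, 49, 39, 37, 57]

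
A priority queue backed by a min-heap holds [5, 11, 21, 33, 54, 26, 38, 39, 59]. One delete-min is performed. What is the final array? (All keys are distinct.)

[11, 33, 21, 39, 54, 26, 38, 59]

remove root 5; move last element 59 to root → [59, 11, 21, 33, 54, 26, 38, 39]
59 vs smaller child 11 at index 1, swap → [11, 59, 21, 33, 54, 26, 38, 39]
59 vs smaller child 33 at index 3, swap → [11, 33, 21, 59, 54, 26, 38, 39]
59 vs only child 39 at index 7, swap → [11, 33, 21, 39, 54, 26, 38, 59]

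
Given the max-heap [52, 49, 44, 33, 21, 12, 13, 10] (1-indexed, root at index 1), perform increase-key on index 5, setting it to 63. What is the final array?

set index 5 from 21 to 63 → [52, 49, 44, 33, 63, 12, 13, 10]
63 > parent 49 at index 2, swap → [52, 63, 44, 33, 49, 12, 13, 10]
63 > parent 52 at index 1, swap → [63, 52, 44, 33, 49, 12, 13, 10]

[63, 52, 44, 33, 49, 12, 13, 10]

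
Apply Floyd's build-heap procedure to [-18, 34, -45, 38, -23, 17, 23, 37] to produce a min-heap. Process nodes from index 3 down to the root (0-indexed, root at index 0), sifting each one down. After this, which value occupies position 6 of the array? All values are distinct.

sift down from index 3:
  38 vs only child 37 at index 7, swap → [-18, 34, -45, 37, -23, 17, 23, 38]
sift down from index 2: already satisfies heap property
sift down from index 1:
  34 vs smaller child -23 at index 4, swap → [-18, -23, -45, 37, 34, 17, 23, 38]
sift down from index 0:
  -18 vs smaller child -45 at index 2, swap → [-45, -23, -18, 37, 34, 17, 23, 38]
resulting array: [-45, -23, -18, 37, 34, 17, 23, 38]

23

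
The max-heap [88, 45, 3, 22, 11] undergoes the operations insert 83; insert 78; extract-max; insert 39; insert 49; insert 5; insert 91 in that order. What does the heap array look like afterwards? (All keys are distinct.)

insert 83:
  append 83 at index 5 → [88, 45, 3, 22, 11, 83]
  83 > parent 3 at index 2, swap → [88, 45, 83, 22, 11, 3]
insert 78:
  append 78 at index 6 → [88, 45, 83, 22, 11, 3, 78] (no swap needed)
extract-max → returns 88:
  remove root 88; move last element 78 to root → [78, 45, 83, 22, 11, 3]
  78 vs larger child 83 at index 2, swap → [83, 45, 78, 22, 11, 3]
insert 39:
  append 39 at index 6 → [83, 45, 78, 22, 11, 3, 39] (no swap needed)
insert 49:
  append 49 at index 7 → [83, 45, 78, 22, 11, 3, 39, 49]
  49 > parent 22 at index 3, swap → [83, 45, 78, 49, 11, 3, 39, 22]
  49 > parent 45 at index 1, swap → [83, 49, 78, 45, 11, 3, 39, 22]
insert 5:
  append 5 at index 8 → [83, 49, 78, 45, 11, 3, 39, 22, 5] (no swap needed)
insert 91:
  append 91 at index 9 → [83, 49, 78, 45, 11, 3, 39, 22, 5, 91]
  91 > parent 11 at index 4, swap → [83, 49, 78, 45, 91, 3, 39, 22, 5, 11]
  91 > parent 49 at index 1, swap → [83, 91, 78, 45, 49, 3, 39, 22, 5, 11]
  91 > parent 83 at index 0, swap → [91, 83, 78, 45, 49, 3, 39, 22, 5, 11]

[91, 83, 78, 45, 49, 3, 39, 22, 5, 11]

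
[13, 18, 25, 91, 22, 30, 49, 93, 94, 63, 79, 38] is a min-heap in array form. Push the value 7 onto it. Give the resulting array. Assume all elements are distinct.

append 7 at index 12 → [13, 18, 25, 91, 22, 30, 49, 93, 94, 63, 79, 38, 7]
7 < parent 30 at index 5, swap → [13, 18, 25, 91, 22, 7, 49, 93, 94, 63, 79, 38, 30]
7 < parent 25 at index 2, swap → [13, 18, 7, 91, 22, 25, 49, 93, 94, 63, 79, 38, 30]
7 < parent 13 at index 0, swap → [7, 18, 13, 91, 22, 25, 49, 93, 94, 63, 79, 38, 30]

[7, 18, 13, 91, 22, 25, 49, 93, 94, 63, 79, 38, 30]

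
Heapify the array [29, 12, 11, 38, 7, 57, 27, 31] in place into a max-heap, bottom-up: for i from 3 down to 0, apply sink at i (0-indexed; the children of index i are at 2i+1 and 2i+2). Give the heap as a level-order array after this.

sift down from index 3: already satisfies heap property
sift down from index 2:
  11 vs larger child 57 at index 5, swap → [29, 12, 57, 38, 7, 11, 27, 31]
sift down from index 1:
  12 vs larger child 38 at index 3, swap → [29, 38, 57, 12, 7, 11, 27, 31]
  12 vs only child 31 at index 7, swap → [29, 38, 57, 31, 7, 11, 27, 12]
sift down from index 0:
  29 vs larger child 57 at index 2, swap → [57, 38, 29, 31, 7, 11, 27, 12]

[57, 38, 29, 31, 7, 11, 27, 12]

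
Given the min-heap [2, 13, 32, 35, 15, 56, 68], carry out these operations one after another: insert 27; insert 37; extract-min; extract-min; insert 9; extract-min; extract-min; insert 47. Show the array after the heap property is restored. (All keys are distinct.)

[27, 35, 32, 68, 37, 56, 47]

insert 27:
  append 27 at index 7 → [2, 13, 32, 35, 15, 56, 68, 27]
  27 < parent 35 at index 3, swap → [2, 13, 32, 27, 15, 56, 68, 35]
insert 37:
  append 37 at index 8 → [2, 13, 32, 27, 15, 56, 68, 35, 37] (no swap needed)
extract-min → returns 2:
  remove root 2; move last element 37 to root → [37, 13, 32, 27, 15, 56, 68, 35]
  37 vs smaller child 13 at index 1, swap → [13, 37, 32, 27, 15, 56, 68, 35]
  37 vs smaller child 15 at index 4, swap → [13, 15, 32, 27, 37, 56, 68, 35]
extract-min → returns 13:
  remove root 13; move last element 35 to root → [35, 15, 32, 27, 37, 56, 68]
  35 vs smaller child 15 at index 1, swap → [15, 35, 32, 27, 37, 56, 68]
  35 vs smaller child 27 at index 3, swap → [15, 27, 32, 35, 37, 56, 68]
insert 9:
  append 9 at index 7 → [15, 27, 32, 35, 37, 56, 68, 9]
  9 < parent 35 at index 3, swap → [15, 27, 32, 9, 37, 56, 68, 35]
  9 < parent 27 at index 1, swap → [15, 9, 32, 27, 37, 56, 68, 35]
  9 < parent 15 at index 0, swap → [9, 15, 32, 27, 37, 56, 68, 35]
extract-min → returns 9:
  remove root 9; move last element 35 to root → [35, 15, 32, 27, 37, 56, 68]
  35 vs smaller child 15 at index 1, swap → [15, 35, 32, 27, 37, 56, 68]
  35 vs smaller child 27 at index 3, swap → [15, 27, 32, 35, 37, 56, 68]
extract-min → returns 15:
  remove root 15; move last element 68 to root → [68, 27, 32, 35, 37, 56]
  68 vs smaller child 27 at index 1, swap → [27, 68, 32, 35, 37, 56]
  68 vs smaller child 35 at index 3, swap → [27, 35, 32, 68, 37, 56]
insert 47:
  append 47 at index 6 → [27, 35, 32, 68, 37, 56, 47] (no swap needed)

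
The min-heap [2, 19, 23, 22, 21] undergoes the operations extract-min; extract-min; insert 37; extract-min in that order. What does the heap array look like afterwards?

extract-min → returns 2:
  remove root 2; move last element 21 to root → [21, 19, 23, 22]
  21 vs smaller child 19 at index 1, swap → [19, 21, 23, 22]
extract-min → returns 19:
  remove root 19; move last element 22 to root → [22, 21, 23]
  22 vs smaller child 21 at index 1, swap → [21, 22, 23]
insert 37:
  append 37 at index 3 → [21, 22, 23, 37] (no swap needed)
extract-min → returns 21:
  remove root 21; move last element 37 to root → [37, 22, 23]
  37 vs smaller child 22 at index 1, swap → [22, 37, 23]

[22, 37, 23]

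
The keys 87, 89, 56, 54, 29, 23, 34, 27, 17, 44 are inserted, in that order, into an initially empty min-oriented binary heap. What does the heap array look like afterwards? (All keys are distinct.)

[17, 23, 29, 27, 44, 87, 34, 89, 54, 56]

Insert 87:
  append 87 at index 0 → [87] (no swap needed)
Insert 89:
  append 89 at index 1 → [87, 89] (no swap needed)
Insert 56:
  append 56 at index 2 → [87, 89, 56]
  56 < parent 87 at index 0, swap → [56, 89, 87]
Insert 54:
  append 54 at index 3 → [56, 89, 87, 54]
  54 < parent 89 at index 1, swap → [56, 54, 87, 89]
  54 < parent 56 at index 0, swap → [54, 56, 87, 89]
Insert 29:
  append 29 at index 4 → [54, 56, 87, 89, 29]
  29 < parent 56 at index 1, swap → [54, 29, 87, 89, 56]
  29 < parent 54 at index 0, swap → [29, 54, 87, 89, 56]
Insert 23:
  append 23 at index 5 → [29, 54, 87, 89, 56, 23]
  23 < parent 87 at index 2, swap → [29, 54, 23, 89, 56, 87]
  23 < parent 29 at index 0, swap → [23, 54, 29, 89, 56, 87]
Insert 34:
  append 34 at index 6 → [23, 54, 29, 89, 56, 87, 34] (no swap needed)
Insert 27:
  append 27 at index 7 → [23, 54, 29, 89, 56, 87, 34, 27]
  27 < parent 89 at index 3, swap → [23, 54, 29, 27, 56, 87, 34, 89]
  27 < parent 54 at index 1, swap → [23, 27, 29, 54, 56, 87, 34, 89]
Insert 17:
  append 17 at index 8 → [23, 27, 29, 54, 56, 87, 34, 89, 17]
  17 < parent 54 at index 3, swap → [23, 27, 29, 17, 56, 87, 34, 89, 54]
  17 < parent 27 at index 1, swap → [23, 17, 29, 27, 56, 87, 34, 89, 54]
  17 < parent 23 at index 0, swap → [17, 23, 29, 27, 56, 87, 34, 89, 54]
Insert 44:
  append 44 at index 9 → [17, 23, 29, 27, 56, 87, 34, 89, 54, 44]
  44 < parent 56 at index 4, swap → [17, 23, 29, 27, 44, 87, 34, 89, 54, 56]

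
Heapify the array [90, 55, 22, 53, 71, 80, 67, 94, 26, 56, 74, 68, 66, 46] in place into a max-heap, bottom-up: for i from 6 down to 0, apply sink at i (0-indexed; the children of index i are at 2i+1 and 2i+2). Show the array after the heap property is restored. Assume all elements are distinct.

sift down from index 6: already satisfies heap property
sift down from index 5: already satisfies heap property
sift down from index 4:
  71 vs larger child 74 at index 10, swap → [90, 55, 22, 53, 74, 80, 67, 94, 26, 56, 71, 68, 66, 46]
sift down from index 3:
  53 vs larger child 94 at index 7, swap → [90, 55, 22, 94, 74, 80, 67, 53, 26, 56, 71, 68, 66, 46]
sift down from index 2:
  22 vs larger child 80 at index 5, swap → [90, 55, 80, 94, 74, 22, 67, 53, 26, 56, 71, 68, 66, 46]
  22 vs larger child 68 at index 11, swap → [90, 55, 80, 94, 74, 68, 67, 53, 26, 56, 71, 22, 66, 46]
sift down from index 1:
  55 vs larger child 94 at index 3, swap → [90, 94, 80, 55, 74, 68, 67, 53, 26, 56, 71, 22, 66, 46]
sift down from index 0:
  90 vs larger child 94 at index 1, swap → [94, 90, 80, 55, 74, 68, 67, 53, 26, 56, 71, 22, 66, 46]

[94, 90, 80, 55, 74, 68, 67, 53, 26, 56, 71, 22, 66, 46]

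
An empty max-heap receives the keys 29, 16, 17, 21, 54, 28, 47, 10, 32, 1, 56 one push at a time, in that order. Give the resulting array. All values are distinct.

[56, 54, 47, 29, 32, 17, 28, 10, 16, 1, 21]

Insert 29:
  append 29 at index 0 → [29] (no swap needed)
Insert 16:
  append 16 at index 1 → [29, 16] (no swap needed)
Insert 17:
  append 17 at index 2 → [29, 16, 17] (no swap needed)
Insert 21:
  append 21 at index 3 → [29, 16, 17, 21]
  21 > parent 16 at index 1, swap → [29, 21, 17, 16]
Insert 54:
  append 54 at index 4 → [29, 21, 17, 16, 54]
  54 > parent 21 at index 1, swap → [29, 54, 17, 16, 21]
  54 > parent 29 at index 0, swap → [54, 29, 17, 16, 21]
Insert 28:
  append 28 at index 5 → [54, 29, 17, 16, 21, 28]
  28 > parent 17 at index 2, swap → [54, 29, 28, 16, 21, 17]
Insert 47:
  append 47 at index 6 → [54, 29, 28, 16, 21, 17, 47]
  47 > parent 28 at index 2, swap → [54, 29, 47, 16, 21, 17, 28]
Insert 10:
  append 10 at index 7 → [54, 29, 47, 16, 21, 17, 28, 10] (no swap needed)
Insert 32:
  append 32 at index 8 → [54, 29, 47, 16, 21, 17, 28, 10, 32]
  32 > parent 16 at index 3, swap → [54, 29, 47, 32, 21, 17, 28, 10, 16]
  32 > parent 29 at index 1, swap → [54, 32, 47, 29, 21, 17, 28, 10, 16]
Insert 1:
  append 1 at index 9 → [54, 32, 47, 29, 21, 17, 28, 10, 16, 1] (no swap needed)
Insert 56:
  append 56 at index 10 → [54, 32, 47, 29, 21, 17, 28, 10, 16, 1, 56]
  56 > parent 21 at index 4, swap → [54, 32, 47, 29, 56, 17, 28, 10, 16, 1, 21]
  56 > parent 32 at index 1, swap → [54, 56, 47, 29, 32, 17, 28, 10, 16, 1, 21]
  56 > parent 54 at index 0, swap → [56, 54, 47, 29, 32, 17, 28, 10, 16, 1, 21]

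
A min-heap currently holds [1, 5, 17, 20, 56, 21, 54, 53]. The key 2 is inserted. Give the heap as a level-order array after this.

append 2 at index 8 → [1, 5, 17, 20, 56, 21, 54, 53, 2]
2 < parent 20 at index 3, swap → [1, 5, 17, 2, 56, 21, 54, 53, 20]
2 < parent 5 at index 1, swap → [1, 2, 17, 5, 56, 21, 54, 53, 20]

[1, 2, 17, 5, 56, 21, 54, 53, 20]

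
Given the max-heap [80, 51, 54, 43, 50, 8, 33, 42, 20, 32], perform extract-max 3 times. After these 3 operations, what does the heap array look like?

extract-max #1 returns 80:
  remove root 80; move last element 32 to root → [32, 51, 54, 43, 50, 8, 33, 42, 20]
  32 vs larger child 54 at index 2, swap → [54, 51, 32, 43, 50, 8, 33, 42, 20]
  32 vs larger child 33 at index 6, swap → [54, 51, 33, 43, 50, 8, 32, 42, 20]
extract-max #2 returns 54:
  remove root 54; move last element 20 to root → [20, 51, 33, 43, 50, 8, 32, 42]
  20 vs larger child 51 at index 1, swap → [51, 20, 33, 43, 50, 8, 32, 42]
  20 vs larger child 50 at index 4, swap → [51, 50, 33, 43, 20, 8, 32, 42]
extract-max #3 returns 51:
  remove root 51; move last element 42 to root → [42, 50, 33, 43, 20, 8, 32]
  42 vs larger child 50 at index 1, swap → [50, 42, 33, 43, 20, 8, 32]
  42 vs larger child 43 at index 3, swap → [50, 43, 33, 42, 20, 8, 32]

[50, 43, 33, 42, 20, 8, 32]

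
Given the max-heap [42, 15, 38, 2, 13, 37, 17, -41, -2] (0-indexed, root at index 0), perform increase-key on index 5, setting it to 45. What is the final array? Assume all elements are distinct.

set index 5 from 37 to 45 → [42, 15, 38, 2, 13, 45, 17, -41, -2]
45 > parent 38 at index 2, swap → [42, 15, 45, 2, 13, 38, 17, -41, -2]
45 > parent 42 at index 0, swap → [45, 15, 42, 2, 13, 38, 17, -41, -2]

[45, 15, 42, 2, 13, 38, 17, -41, -2]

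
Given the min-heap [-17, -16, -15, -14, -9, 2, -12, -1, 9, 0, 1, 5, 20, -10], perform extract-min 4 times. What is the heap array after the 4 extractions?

[-12, -10, 1, -1, -9, 2, 20, 5, 9, 0]

extract-min #1 returns -17:
  remove root -17; move last element -10 to root → [-10, -16, -15, -14, -9, 2, -12, -1, 9, 0, 1, 5, 20]
  -10 vs smaller child -16 at index 1, swap → [-16, -10, -15, -14, -9, 2, -12, -1, 9, 0, 1, 5, 20]
  -10 vs smaller child -14 at index 3, swap → [-16, -14, -15, -10, -9, 2, -12, -1, 9, 0, 1, 5, 20]
extract-min #2 returns -16:
  remove root -16; move last element 20 to root → [20, -14, -15, -10, -9, 2, -12, -1, 9, 0, 1, 5]
  20 vs smaller child -15 at index 2, swap → [-15, -14, 20, -10, -9, 2, -12, -1, 9, 0, 1, 5]
  20 vs smaller child -12 at index 6, swap → [-15, -14, -12, -10, -9, 2, 20, -1, 9, 0, 1, 5]
extract-min #3 returns -15:
  remove root -15; move last element 5 to root → [5, -14, -12, -10, -9, 2, 20, -1, 9, 0, 1]
  5 vs smaller child -14 at index 1, swap → [-14, 5, -12, -10, -9, 2, 20, -1, 9, 0, 1]
  5 vs smaller child -10 at index 3, swap → [-14, -10, -12, 5, -9, 2, 20, -1, 9, 0, 1]
  5 vs smaller child -1 at index 7, swap → [-14, -10, -12, -1, -9, 2, 20, 5, 9, 0, 1]
extract-min #4 returns -14:
  remove root -14; move last element 1 to root → [1, -10, -12, -1, -9, 2, 20, 5, 9, 0]
  1 vs smaller child -12 at index 2, swap → [-12, -10, 1, -1, -9, 2, 20, 5, 9, 0]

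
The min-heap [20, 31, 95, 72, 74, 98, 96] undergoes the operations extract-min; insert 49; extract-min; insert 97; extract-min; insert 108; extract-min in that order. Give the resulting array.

[74, 96, 95, 108, 97, 98]

extract-min → returns 20:
  remove root 20; move last element 96 to root → [96, 31, 95, 72, 74, 98]
  96 vs smaller child 31 at index 1, swap → [31, 96, 95, 72, 74, 98]
  96 vs smaller child 72 at index 3, swap → [31, 72, 95, 96, 74, 98]
insert 49:
  append 49 at index 6 → [31, 72, 95, 96, 74, 98, 49]
  49 < parent 95 at index 2, swap → [31, 72, 49, 96, 74, 98, 95]
extract-min → returns 31:
  remove root 31; move last element 95 to root → [95, 72, 49, 96, 74, 98]
  95 vs smaller child 49 at index 2, swap → [49, 72, 95, 96, 74, 98]
insert 97:
  append 97 at index 6 → [49, 72, 95, 96, 74, 98, 97] (no swap needed)
extract-min → returns 49:
  remove root 49; move last element 97 to root → [97, 72, 95, 96, 74, 98]
  97 vs smaller child 72 at index 1, swap → [72, 97, 95, 96, 74, 98]
  97 vs smaller child 74 at index 4, swap → [72, 74, 95, 96, 97, 98]
insert 108:
  append 108 at index 6 → [72, 74, 95, 96, 97, 98, 108] (no swap needed)
extract-min → returns 72:
  remove root 72; move last element 108 to root → [108, 74, 95, 96, 97, 98]
  108 vs smaller child 74 at index 1, swap → [74, 108, 95, 96, 97, 98]
  108 vs smaller child 96 at index 3, swap → [74, 96, 95, 108, 97, 98]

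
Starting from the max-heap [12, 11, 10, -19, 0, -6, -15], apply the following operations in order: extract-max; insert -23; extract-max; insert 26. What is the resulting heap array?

[26, 0, 10, -19, -15, -23, -6]

extract-max → returns 12:
  remove root 12; move last element -15 to root → [-15, 11, 10, -19, 0, -6]
  -15 vs larger child 11 at index 1, swap → [11, -15, 10, -19, 0, -6]
  -15 vs larger child 0 at index 4, swap → [11, 0, 10, -19, -15, -6]
insert -23:
  append -23 at index 6 → [11, 0, 10, -19, -15, -6, -23] (no swap needed)
extract-max → returns 11:
  remove root 11; move last element -23 to root → [-23, 0, 10, -19, -15, -6]
  -23 vs larger child 10 at index 2, swap → [10, 0, -23, -19, -15, -6]
  -23 vs only child -6 at index 5, swap → [10, 0, -6, -19, -15, -23]
insert 26:
  append 26 at index 6 → [10, 0, -6, -19, -15, -23, 26]
  26 > parent -6 at index 2, swap → [10, 0, 26, -19, -15, -23, -6]
  26 > parent 10 at index 0, swap → [26, 0, 10, -19, -15, -23, -6]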